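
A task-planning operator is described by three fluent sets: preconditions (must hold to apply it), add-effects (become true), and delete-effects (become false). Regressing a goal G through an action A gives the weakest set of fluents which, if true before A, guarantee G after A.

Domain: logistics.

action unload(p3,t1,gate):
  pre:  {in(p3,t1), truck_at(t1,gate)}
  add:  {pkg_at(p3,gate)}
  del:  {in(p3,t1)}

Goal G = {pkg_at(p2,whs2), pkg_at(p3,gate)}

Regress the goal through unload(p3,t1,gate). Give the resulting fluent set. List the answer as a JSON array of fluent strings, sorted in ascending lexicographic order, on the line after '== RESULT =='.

Compute (G \ add) ∪ pre:
  G ∩ del = {}  (empty — regression defined)
  G \ add = {pkg_at(p2,whs2), pkg_at(p3,gate)} \ {pkg_at(p3,gate)} = {pkg_at(p2,whs2)}
  ∪ pre   = {pkg_at(p2,whs2)} ∪ {in(p3,t1), truck_at(t1,gate)}
          = {in(p3,t1), pkg_at(p2,whs2), truck_at(t1,gate)}

== RESULT ==
["in(p3,t1)", "pkg_at(p2,whs2)", "truck_at(t1,gate)"]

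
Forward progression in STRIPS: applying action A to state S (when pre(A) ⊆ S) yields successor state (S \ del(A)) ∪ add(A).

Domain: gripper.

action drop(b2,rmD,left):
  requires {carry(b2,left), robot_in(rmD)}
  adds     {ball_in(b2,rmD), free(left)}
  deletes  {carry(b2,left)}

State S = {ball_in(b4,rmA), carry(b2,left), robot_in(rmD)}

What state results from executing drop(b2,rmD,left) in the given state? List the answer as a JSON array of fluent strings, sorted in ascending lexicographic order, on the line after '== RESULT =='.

Progress:
  pre ⊆ S: {carry(b2,left), robot_in(rmD)} ⊆ S  — applicable
  S \ del = {ball_in(b4,rmA), robot_in(rmD)}
  ∪ add   = {ball_in(b2,rmD), ball_in(b4,rmA), free(left), robot_in(rmD)}

== RESULT ==
["ball_in(b2,rmD)", "ball_in(b4,rmA)", "free(left)", "robot_in(rmD)"]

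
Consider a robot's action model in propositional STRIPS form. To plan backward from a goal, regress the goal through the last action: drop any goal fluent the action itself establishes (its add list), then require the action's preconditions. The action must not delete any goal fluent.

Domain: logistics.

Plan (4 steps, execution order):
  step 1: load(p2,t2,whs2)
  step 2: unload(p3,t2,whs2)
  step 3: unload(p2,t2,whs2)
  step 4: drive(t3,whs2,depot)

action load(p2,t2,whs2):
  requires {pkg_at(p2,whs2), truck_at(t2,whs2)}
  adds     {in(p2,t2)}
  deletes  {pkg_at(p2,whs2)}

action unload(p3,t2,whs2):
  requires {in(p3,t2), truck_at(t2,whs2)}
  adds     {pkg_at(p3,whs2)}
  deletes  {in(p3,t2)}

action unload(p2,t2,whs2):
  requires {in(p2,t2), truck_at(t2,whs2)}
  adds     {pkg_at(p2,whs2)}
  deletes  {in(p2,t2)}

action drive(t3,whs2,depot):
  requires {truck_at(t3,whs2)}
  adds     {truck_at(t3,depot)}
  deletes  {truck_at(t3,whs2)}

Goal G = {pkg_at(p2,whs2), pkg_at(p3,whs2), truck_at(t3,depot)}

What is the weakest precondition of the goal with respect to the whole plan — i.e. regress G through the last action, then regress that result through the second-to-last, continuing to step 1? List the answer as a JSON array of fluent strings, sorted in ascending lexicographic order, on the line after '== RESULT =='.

Regress step by step:
  through step 4 (drive(t3,whs2,depot)): drop {truck_at(t3,depot)}, keep {pkg_at(p2,whs2), pkg_at(p3,whs2)}, require {truck_at(t3,whs2)}
    → {pkg_at(p2,whs2), pkg_at(p3,whs2), truck_at(t3,whs2)}
  through step 3 (unload(p2,t2,whs2)): drop {pkg_at(p2,whs2)}, keep {pkg_at(p3,whs2), truck_at(t3,whs2)}, require {in(p2,t2), truck_at(t2,whs2)}
    → {in(p2,t2), pkg_at(p3,whs2), truck_at(t2,whs2), truck_at(t3,whs2)}
  through step 2 (unload(p3,t2,whs2)): drop {pkg_at(p3,whs2)}, keep {in(p2,t2), truck_at(t2,whs2), truck_at(t3,whs2)}, require {in(p3,t2), truck_at(t2,whs2)}
    → {in(p2,t2), in(p3,t2), truck_at(t2,whs2), truck_at(t3,whs2)}
  through step 1 (load(p2,t2,whs2)): drop {in(p2,t2)}, keep {in(p3,t2), truck_at(t2,whs2), truck_at(t3,whs2)}, require {pkg_at(p2,whs2), truck_at(t2,whs2)}
    → {in(p3,t2), pkg_at(p2,whs2), truck_at(t2,whs2), truck_at(t3,whs2)}

== RESULT ==
["in(p3,t2)", "pkg_at(p2,whs2)", "truck_at(t2,whs2)", "truck_at(t3,whs2)"]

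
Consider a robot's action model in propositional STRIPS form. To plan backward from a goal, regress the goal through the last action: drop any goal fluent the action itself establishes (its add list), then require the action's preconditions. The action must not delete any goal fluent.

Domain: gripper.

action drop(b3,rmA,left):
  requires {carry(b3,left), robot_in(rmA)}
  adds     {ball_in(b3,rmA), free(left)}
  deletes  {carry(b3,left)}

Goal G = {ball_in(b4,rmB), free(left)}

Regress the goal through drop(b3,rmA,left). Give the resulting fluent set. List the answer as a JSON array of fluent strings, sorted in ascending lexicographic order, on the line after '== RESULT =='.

Regress:
  G ∩ del = {}  (empty — regression defined)
  G \ add = {ball_in(b4,rmB), free(left)} \ {ball_in(b3,rmA), free(left)} = {ball_in(b4,rmB)}
  ∪ pre   = {ball_in(b4,rmB)} ∪ {carry(b3,left), robot_in(rmA)}
          = {ball_in(b4,rmB), carry(b3,left), robot_in(rmA)}

== RESULT ==
["ball_in(b4,rmB)", "carry(b3,left)", "robot_in(rmA)"]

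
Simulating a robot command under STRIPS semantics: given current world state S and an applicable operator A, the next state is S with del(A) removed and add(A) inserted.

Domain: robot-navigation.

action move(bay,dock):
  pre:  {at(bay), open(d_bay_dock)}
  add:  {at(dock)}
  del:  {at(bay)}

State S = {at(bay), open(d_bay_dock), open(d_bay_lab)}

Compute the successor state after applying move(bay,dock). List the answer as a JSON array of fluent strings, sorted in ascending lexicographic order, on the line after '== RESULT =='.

Progress:
  pre ⊆ S: {at(bay), open(d_bay_dock)} ⊆ S  — applicable
  S \ del = {open(d_bay_dock), open(d_bay_lab)}
  ∪ add   = {at(dock), open(d_bay_dock), open(d_bay_lab)}

== RESULT ==
["at(dock)", "open(d_bay_dock)", "open(d_bay_lab)"]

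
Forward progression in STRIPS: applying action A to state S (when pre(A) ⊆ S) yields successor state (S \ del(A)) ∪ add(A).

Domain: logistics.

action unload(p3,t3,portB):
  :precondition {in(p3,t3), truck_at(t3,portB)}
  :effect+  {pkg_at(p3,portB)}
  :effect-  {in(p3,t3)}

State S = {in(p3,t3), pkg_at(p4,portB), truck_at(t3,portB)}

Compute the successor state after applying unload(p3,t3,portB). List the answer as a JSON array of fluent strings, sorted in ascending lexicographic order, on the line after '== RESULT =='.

Compute (S \ del) ∪ add:
  pre ⊆ S: {in(p3,t3), truck_at(t3,portB)} ⊆ S  — applicable
  S \ del = {pkg_at(p4,portB), truck_at(t3,portB)}
  ∪ add   = {pkg_at(p3,portB), pkg_at(p4,portB), truck_at(t3,portB)}

== RESULT ==
["pkg_at(p3,portB)", "pkg_at(p4,portB)", "truck_at(t3,portB)"]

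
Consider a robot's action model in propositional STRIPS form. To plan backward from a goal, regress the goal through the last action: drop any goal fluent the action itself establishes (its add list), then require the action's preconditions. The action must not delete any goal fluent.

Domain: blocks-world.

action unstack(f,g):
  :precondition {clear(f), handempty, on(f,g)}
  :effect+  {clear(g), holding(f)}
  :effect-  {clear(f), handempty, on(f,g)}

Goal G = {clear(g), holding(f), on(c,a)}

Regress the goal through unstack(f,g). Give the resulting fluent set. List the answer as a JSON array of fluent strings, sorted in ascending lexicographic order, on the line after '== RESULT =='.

Regress:
  G ∩ del = {}  (empty — regression defined)
  G \ add = {clear(g), holding(f), on(c,a)} \ {clear(g), holding(f)} = {on(c,a)}
  ∪ pre   = {on(c,a)} ∪ {clear(f), handempty, on(f,g)}
          = {clear(f), handempty, on(c,a), on(f,g)}

== RESULT ==
["clear(f)", "handempty", "on(c,a)", "on(f,g)"]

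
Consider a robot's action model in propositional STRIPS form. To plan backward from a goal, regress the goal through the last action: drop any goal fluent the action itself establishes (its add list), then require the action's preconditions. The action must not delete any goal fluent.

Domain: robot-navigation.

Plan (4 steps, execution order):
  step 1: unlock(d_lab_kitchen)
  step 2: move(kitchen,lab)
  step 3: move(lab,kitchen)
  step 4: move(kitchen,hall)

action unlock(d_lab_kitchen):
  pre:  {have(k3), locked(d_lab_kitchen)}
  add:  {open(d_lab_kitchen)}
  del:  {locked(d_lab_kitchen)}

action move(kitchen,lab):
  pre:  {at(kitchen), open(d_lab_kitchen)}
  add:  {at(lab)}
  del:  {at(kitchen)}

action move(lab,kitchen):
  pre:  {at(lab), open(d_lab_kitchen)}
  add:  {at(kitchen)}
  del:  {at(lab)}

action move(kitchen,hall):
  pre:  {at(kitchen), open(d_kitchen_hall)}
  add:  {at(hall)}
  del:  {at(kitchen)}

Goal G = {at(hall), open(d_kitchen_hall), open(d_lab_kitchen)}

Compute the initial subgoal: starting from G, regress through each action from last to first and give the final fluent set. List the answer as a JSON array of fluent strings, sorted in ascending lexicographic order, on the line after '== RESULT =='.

Work backward from the goal:
  through step 4 (move(kitchen,hall)): drop {at(hall)}, keep {open(d_kitchen_hall), open(d_lab_kitchen)}, require {at(kitchen), open(d_kitchen_hall)}
    → {at(kitchen), open(d_kitchen_hall), open(d_lab_kitchen)}
  through step 3 (move(lab,kitchen)): drop {at(kitchen)}, keep {open(d_kitchen_hall), open(d_lab_kitchen)}, require {at(lab), open(d_lab_kitchen)}
    → {at(lab), open(d_kitchen_hall), open(d_lab_kitchen)}
  through step 2 (move(kitchen,lab)): drop {at(lab)}, keep {open(d_kitchen_hall), open(d_lab_kitchen)}, require {at(kitchen), open(d_lab_kitchen)}
    → {at(kitchen), open(d_kitchen_hall), open(d_lab_kitchen)}
  through step 1 (unlock(d_lab_kitchen)): drop {open(d_lab_kitchen)}, keep {at(kitchen), open(d_kitchen_hall)}, require {have(k3), locked(d_lab_kitchen)}
    → {at(kitchen), have(k3), locked(d_lab_kitchen), open(d_kitchen_hall)}

== RESULT ==
["at(kitchen)", "have(k3)", "locked(d_lab_kitchen)", "open(d_kitchen_hall)"]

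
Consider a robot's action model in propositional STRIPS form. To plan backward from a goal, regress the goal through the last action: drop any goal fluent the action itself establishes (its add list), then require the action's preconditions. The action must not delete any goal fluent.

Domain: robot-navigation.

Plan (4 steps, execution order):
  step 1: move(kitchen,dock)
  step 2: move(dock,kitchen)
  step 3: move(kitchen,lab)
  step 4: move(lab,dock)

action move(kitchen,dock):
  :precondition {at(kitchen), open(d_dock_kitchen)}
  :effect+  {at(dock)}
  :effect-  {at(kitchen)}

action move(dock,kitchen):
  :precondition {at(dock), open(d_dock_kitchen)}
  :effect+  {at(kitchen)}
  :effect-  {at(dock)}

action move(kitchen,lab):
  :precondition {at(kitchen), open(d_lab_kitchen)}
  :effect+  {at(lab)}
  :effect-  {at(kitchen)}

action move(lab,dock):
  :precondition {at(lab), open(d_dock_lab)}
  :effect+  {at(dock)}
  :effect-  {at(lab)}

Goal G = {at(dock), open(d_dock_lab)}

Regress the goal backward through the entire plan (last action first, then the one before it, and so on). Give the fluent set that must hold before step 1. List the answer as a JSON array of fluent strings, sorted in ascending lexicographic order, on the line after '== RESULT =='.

Regress step by step:
  through step 4 (move(lab,dock)): drop {at(dock)}, keep {open(d_dock_lab)}, require {at(lab), open(d_dock_lab)}
    → {at(lab), open(d_dock_lab)}
  through step 3 (move(kitchen,lab)): drop {at(lab)}, keep {open(d_dock_lab)}, require {at(kitchen), open(d_lab_kitchen)}
    → {at(kitchen), open(d_dock_lab), open(d_lab_kitchen)}
  through step 2 (move(dock,kitchen)): drop {at(kitchen)}, keep {open(d_dock_lab), open(d_lab_kitchen)}, require {at(dock), open(d_dock_kitchen)}
    → {at(dock), open(d_dock_kitchen), open(d_dock_lab), open(d_lab_kitchen)}
  through step 1 (move(kitchen,dock)): drop {at(dock)}, keep {open(d_dock_kitchen), open(d_dock_lab), open(d_lab_kitchen)}, require {at(kitchen), open(d_dock_kitchen)}
    → {at(kitchen), open(d_dock_kitchen), open(d_dock_lab), open(d_lab_kitchen)}

== RESULT ==
["at(kitchen)", "open(d_dock_kitchen)", "open(d_dock_lab)", "open(d_lab_kitchen)"]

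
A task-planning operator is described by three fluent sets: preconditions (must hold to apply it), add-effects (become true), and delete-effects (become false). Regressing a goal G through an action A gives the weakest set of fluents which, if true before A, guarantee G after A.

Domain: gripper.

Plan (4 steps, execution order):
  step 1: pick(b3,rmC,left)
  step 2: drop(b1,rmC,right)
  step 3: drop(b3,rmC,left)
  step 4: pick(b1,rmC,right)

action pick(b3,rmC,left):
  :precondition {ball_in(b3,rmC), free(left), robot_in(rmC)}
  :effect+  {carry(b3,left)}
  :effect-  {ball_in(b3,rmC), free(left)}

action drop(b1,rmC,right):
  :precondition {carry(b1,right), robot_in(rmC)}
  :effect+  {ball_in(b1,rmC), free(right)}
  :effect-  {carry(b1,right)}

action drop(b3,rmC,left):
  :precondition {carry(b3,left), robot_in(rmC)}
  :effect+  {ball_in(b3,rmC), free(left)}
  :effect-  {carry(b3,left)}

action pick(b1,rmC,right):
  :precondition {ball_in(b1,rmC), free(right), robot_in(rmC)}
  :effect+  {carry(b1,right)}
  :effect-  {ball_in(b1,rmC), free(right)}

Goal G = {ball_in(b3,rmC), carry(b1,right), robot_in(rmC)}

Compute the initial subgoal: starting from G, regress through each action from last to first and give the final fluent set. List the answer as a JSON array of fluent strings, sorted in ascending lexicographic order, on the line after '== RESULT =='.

Regress step by step:
  through step 4 (pick(b1,rmC,right)): drop {carry(b1,right)}, keep {ball_in(b3,rmC), robot_in(rmC)}, require {ball_in(b1,rmC), free(right), robot_in(rmC)}
    → {ball_in(b1,rmC), ball_in(b3,rmC), free(right), robot_in(rmC)}
  through step 3 (drop(b3,rmC,left)): drop {ball_in(b3,rmC)}, keep {ball_in(b1,rmC), free(right), robot_in(rmC)}, require {carry(b3,left), robot_in(rmC)}
    → {ball_in(b1,rmC), carry(b3,left), free(right), robot_in(rmC)}
  through step 2 (drop(b1,rmC,right)): drop {ball_in(b1,rmC), free(right)}, keep {carry(b3,left), robot_in(rmC)}, require {carry(b1,right), robot_in(rmC)}
    → {carry(b1,right), carry(b3,left), robot_in(rmC)}
  through step 1 (pick(b3,rmC,left)): drop {carry(b3,left)}, keep {carry(b1,right), robot_in(rmC)}, require {ball_in(b3,rmC), free(left), robot_in(rmC)}
    → {ball_in(b3,rmC), carry(b1,right), free(left), robot_in(rmC)}

== RESULT ==
["ball_in(b3,rmC)", "carry(b1,right)", "free(left)", "robot_in(rmC)"]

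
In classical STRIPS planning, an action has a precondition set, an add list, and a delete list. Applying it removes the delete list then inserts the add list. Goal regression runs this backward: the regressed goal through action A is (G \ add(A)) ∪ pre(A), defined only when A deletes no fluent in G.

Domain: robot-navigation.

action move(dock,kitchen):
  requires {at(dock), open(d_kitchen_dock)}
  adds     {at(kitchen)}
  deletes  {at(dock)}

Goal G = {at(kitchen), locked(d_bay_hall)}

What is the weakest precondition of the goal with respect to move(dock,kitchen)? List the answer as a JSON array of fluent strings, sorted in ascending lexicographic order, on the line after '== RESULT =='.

Regress:
  G ∩ del = {}  (empty — regression defined)
  G \ add = {at(kitchen), locked(d_bay_hall)} \ {at(kitchen)} = {locked(d_bay_hall)}
  ∪ pre   = {locked(d_bay_hall)} ∪ {at(dock), open(d_kitchen_dock)}
          = {at(dock), locked(d_bay_hall), open(d_kitchen_dock)}

== RESULT ==
["at(dock)", "locked(d_bay_hall)", "open(d_kitchen_dock)"]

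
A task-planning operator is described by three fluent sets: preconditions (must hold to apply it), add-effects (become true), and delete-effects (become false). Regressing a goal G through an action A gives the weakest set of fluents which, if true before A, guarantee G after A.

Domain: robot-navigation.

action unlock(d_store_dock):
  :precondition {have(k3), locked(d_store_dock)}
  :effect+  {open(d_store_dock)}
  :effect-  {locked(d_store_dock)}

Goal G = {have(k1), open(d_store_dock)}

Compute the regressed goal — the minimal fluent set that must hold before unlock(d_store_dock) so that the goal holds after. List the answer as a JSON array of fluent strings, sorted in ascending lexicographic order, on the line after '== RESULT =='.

Regress:
  G ∩ del = {}  (empty — regression defined)
  G \ add = {have(k1), open(d_store_dock)} \ {open(d_store_dock)} = {have(k1)}
  ∪ pre   = {have(k1)} ∪ {have(k3), locked(d_store_dock)}
          = {have(k1), have(k3), locked(d_store_dock)}

== RESULT ==
["have(k1)", "have(k3)", "locked(d_store_dock)"]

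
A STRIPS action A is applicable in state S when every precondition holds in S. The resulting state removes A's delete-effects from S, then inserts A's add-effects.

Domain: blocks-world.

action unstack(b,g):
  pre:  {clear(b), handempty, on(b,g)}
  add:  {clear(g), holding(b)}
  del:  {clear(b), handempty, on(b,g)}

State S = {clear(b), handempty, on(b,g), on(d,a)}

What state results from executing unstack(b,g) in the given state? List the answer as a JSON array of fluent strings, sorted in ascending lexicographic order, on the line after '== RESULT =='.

Progress:
  pre ⊆ S: {clear(b), handempty, on(b,g)} ⊆ S  — applicable
  S \ del = {on(d,a)}
  ∪ add   = {clear(g), holding(b), on(d,a)}

== RESULT ==
["clear(g)", "holding(b)", "on(d,a)"]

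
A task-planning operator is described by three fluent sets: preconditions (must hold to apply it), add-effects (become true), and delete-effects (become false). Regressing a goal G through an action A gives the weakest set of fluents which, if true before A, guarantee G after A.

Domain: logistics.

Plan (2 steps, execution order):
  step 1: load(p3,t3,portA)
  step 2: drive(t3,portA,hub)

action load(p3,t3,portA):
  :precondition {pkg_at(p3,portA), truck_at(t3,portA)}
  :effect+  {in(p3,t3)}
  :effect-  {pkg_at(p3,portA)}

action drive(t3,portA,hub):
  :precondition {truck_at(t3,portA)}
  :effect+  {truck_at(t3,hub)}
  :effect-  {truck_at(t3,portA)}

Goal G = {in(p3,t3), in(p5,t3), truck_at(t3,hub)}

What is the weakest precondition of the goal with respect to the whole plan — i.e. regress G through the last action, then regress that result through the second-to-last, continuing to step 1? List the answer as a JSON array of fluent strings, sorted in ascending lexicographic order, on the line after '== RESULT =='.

Regress step by step:
  through step 2 (drive(t3,portA,hub)): drop {truck_at(t3,hub)}, keep {in(p3,t3), in(p5,t3)}, require {truck_at(t3,portA)}
    → {in(p3,t3), in(p5,t3), truck_at(t3,portA)}
  through step 1 (load(p3,t3,portA)): drop {in(p3,t3)}, keep {in(p5,t3), truck_at(t3,portA)}, require {pkg_at(p3,portA), truck_at(t3,portA)}
    → {in(p5,t3), pkg_at(p3,portA), truck_at(t3,portA)}

== RESULT ==
["in(p5,t3)", "pkg_at(p3,portA)", "truck_at(t3,portA)"]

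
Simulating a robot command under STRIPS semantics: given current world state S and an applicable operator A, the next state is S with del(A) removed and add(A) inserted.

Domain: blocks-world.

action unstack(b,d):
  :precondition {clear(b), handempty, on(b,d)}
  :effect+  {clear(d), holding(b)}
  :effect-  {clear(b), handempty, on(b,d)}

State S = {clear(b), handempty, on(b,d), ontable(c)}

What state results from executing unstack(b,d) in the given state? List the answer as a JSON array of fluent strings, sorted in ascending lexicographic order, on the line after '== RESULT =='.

Compute (S \ del) ∪ add:
  pre ⊆ S: {clear(b), handempty, on(b,d)} ⊆ S  — applicable
  S \ del = {ontable(c)}
  ∪ add   = {clear(d), holding(b), ontable(c)}

== RESULT ==
["clear(d)", "holding(b)", "ontable(c)"]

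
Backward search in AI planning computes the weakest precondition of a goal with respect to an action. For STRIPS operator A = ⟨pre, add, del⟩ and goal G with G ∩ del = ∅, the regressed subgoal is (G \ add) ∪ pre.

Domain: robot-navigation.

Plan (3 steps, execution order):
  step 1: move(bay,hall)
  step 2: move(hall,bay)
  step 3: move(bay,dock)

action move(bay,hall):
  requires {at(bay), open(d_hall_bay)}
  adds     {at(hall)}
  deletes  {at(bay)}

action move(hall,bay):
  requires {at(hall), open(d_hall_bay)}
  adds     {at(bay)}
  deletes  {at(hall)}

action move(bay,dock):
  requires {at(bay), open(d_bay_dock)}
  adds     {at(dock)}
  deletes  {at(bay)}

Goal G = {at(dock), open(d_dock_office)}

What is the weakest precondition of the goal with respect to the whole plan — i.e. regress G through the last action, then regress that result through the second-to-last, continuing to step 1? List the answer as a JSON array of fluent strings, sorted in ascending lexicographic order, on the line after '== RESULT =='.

Work backward from the goal:
  through step 3 (move(bay,dock)): drop {at(dock)}, keep {open(d_dock_office)}, require {at(bay), open(d_bay_dock)}
    → {at(bay), open(d_bay_dock), open(d_dock_office)}
  through step 2 (move(hall,bay)): drop {at(bay)}, keep {open(d_bay_dock), open(d_dock_office)}, require {at(hall), open(d_hall_bay)}
    → {at(hall), open(d_bay_dock), open(d_dock_office), open(d_hall_bay)}
  through step 1 (move(bay,hall)): drop {at(hall)}, keep {open(d_bay_dock), open(d_dock_office), open(d_hall_bay)}, require {at(bay), open(d_hall_bay)}
    → {at(bay), open(d_bay_dock), open(d_dock_office), open(d_hall_bay)}

== RESULT ==
["at(bay)", "open(d_bay_dock)", "open(d_dock_office)", "open(d_hall_bay)"]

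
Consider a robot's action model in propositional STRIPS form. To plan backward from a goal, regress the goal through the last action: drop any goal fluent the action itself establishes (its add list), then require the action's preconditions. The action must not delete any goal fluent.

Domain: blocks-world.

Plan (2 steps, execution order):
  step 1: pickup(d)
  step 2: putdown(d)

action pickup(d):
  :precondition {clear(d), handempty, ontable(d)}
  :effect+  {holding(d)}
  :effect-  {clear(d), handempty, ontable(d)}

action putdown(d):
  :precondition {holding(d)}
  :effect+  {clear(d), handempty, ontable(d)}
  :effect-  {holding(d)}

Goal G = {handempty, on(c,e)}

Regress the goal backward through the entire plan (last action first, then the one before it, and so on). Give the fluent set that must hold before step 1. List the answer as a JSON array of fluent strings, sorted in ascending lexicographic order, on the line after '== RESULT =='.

Work backward from the goal:
  through step 2 (putdown(d)): drop {handempty}, keep {on(c,e)}, require {holding(d)}
    → {holding(d), on(c,e)}
  through step 1 (pickup(d)): drop {holding(d)}, keep {on(c,e)}, require {clear(d), handempty, ontable(d)}
    → {clear(d), handempty, on(c,e), ontable(d)}

== RESULT ==
["clear(d)", "handempty", "on(c,e)", "ontable(d)"]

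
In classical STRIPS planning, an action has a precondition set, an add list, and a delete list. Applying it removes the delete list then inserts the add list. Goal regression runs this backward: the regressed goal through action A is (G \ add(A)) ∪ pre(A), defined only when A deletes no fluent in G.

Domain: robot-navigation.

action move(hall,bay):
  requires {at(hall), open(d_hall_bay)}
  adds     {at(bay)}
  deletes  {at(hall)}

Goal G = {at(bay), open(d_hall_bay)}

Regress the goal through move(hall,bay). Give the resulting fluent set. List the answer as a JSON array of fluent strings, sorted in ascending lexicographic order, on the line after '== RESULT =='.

Regress:
  G ∩ del = {}  (empty — regression defined)
  G \ add = {at(bay), open(d_hall_bay)} \ {at(bay)} = {open(d_hall_bay)}
  ∪ pre   = {open(d_hall_bay)} ∪ {at(hall), open(d_hall_bay)}
          = {at(hall), open(d_hall_bay)}

== RESULT ==
["at(hall)", "open(d_hall_bay)"]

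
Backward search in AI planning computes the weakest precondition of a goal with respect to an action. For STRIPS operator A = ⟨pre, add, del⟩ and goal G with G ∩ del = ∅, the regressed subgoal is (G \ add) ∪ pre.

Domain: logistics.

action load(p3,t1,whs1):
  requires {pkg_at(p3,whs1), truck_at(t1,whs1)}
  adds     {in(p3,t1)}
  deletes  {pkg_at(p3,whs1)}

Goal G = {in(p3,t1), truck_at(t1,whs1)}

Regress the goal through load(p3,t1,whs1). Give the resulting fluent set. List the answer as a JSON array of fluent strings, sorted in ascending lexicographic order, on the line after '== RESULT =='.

Regress:
  G ∩ del = {}  (empty — regression defined)
  G \ add = {in(p3,t1), truck_at(t1,whs1)} \ {in(p3,t1)} = {truck_at(t1,whs1)}
  ∪ pre   = {truck_at(t1,whs1)} ∪ {pkg_at(p3,whs1), truck_at(t1,whs1)}
          = {pkg_at(p3,whs1), truck_at(t1,whs1)}

== RESULT ==
["pkg_at(p3,whs1)", "truck_at(t1,whs1)"]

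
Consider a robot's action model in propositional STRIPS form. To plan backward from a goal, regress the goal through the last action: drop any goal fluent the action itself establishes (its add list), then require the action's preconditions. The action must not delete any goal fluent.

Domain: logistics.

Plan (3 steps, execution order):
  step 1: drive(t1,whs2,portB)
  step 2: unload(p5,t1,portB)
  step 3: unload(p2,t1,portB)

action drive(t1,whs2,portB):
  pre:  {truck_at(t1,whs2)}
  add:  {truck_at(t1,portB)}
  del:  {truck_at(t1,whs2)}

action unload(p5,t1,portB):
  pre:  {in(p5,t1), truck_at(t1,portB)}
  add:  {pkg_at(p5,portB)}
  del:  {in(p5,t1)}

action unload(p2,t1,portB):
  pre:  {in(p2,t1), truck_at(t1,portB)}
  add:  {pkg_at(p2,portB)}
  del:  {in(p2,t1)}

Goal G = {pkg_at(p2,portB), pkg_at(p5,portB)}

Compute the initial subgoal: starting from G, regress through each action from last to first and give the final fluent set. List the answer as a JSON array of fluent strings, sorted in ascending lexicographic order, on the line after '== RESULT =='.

Regress step by step:
  through step 3 (unload(p2,t1,portB)): drop {pkg_at(p2,portB)}, keep {pkg_at(p5,portB)}, require {in(p2,t1), truck_at(t1,portB)}
    → {in(p2,t1), pkg_at(p5,portB), truck_at(t1,portB)}
  through step 2 (unload(p5,t1,portB)): drop {pkg_at(p5,portB)}, keep {in(p2,t1), truck_at(t1,portB)}, require {in(p5,t1), truck_at(t1,portB)}
    → {in(p2,t1), in(p5,t1), truck_at(t1,portB)}
  through step 1 (drive(t1,whs2,portB)): drop {truck_at(t1,portB)}, keep {in(p2,t1), in(p5,t1)}, require {truck_at(t1,whs2)}
    → {in(p2,t1), in(p5,t1), truck_at(t1,whs2)}

== RESULT ==
["in(p2,t1)", "in(p5,t1)", "truck_at(t1,whs2)"]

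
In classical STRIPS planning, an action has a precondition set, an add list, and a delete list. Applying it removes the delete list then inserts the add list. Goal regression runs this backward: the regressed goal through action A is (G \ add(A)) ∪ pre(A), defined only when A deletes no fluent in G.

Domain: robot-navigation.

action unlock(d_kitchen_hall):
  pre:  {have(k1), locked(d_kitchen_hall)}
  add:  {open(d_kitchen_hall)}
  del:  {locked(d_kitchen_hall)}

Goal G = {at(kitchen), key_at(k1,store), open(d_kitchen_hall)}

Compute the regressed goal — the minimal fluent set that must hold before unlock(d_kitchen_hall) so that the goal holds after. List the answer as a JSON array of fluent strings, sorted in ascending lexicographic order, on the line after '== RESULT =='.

Regress:
  G ∩ del = {}  (empty — regression defined)
  G \ add = {at(kitchen), key_at(k1,store), open(d_kitchen_hall)} \ {open(d_kitchen_hall)} = {at(kitchen), key_at(k1,store)}
  ∪ pre   = {at(kitchen), key_at(k1,store)} ∪ {have(k1), locked(d_kitchen_hall)}
          = {at(kitchen), have(k1), key_at(k1,store), locked(d_kitchen_hall)}

== RESULT ==
["at(kitchen)", "have(k1)", "key_at(k1,store)", "locked(d_kitchen_hall)"]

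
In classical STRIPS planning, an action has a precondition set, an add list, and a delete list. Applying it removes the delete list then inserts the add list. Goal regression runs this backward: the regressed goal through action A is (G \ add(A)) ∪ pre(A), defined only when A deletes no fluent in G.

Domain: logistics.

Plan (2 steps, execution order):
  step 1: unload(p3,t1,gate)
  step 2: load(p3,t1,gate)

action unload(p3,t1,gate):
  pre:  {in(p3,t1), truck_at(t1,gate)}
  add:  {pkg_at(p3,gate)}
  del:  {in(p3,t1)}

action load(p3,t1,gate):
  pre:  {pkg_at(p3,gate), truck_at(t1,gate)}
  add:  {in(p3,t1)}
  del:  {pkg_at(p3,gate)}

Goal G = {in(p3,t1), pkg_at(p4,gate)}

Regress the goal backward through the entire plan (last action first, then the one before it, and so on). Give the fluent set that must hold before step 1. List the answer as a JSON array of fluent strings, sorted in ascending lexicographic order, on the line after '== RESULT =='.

Work backward from the goal:
  through step 2 (load(p3,t1,gate)): drop {in(p3,t1)}, keep {pkg_at(p4,gate)}, require {pkg_at(p3,gate), truck_at(t1,gate)}
    → {pkg_at(p3,gate), pkg_at(p4,gate), truck_at(t1,gate)}
  through step 1 (unload(p3,t1,gate)): drop {pkg_at(p3,gate)}, keep {pkg_at(p4,gate), truck_at(t1,gate)}, require {in(p3,t1), truck_at(t1,gate)}
    → {in(p3,t1), pkg_at(p4,gate), truck_at(t1,gate)}

== RESULT ==
["in(p3,t1)", "pkg_at(p4,gate)", "truck_at(t1,gate)"]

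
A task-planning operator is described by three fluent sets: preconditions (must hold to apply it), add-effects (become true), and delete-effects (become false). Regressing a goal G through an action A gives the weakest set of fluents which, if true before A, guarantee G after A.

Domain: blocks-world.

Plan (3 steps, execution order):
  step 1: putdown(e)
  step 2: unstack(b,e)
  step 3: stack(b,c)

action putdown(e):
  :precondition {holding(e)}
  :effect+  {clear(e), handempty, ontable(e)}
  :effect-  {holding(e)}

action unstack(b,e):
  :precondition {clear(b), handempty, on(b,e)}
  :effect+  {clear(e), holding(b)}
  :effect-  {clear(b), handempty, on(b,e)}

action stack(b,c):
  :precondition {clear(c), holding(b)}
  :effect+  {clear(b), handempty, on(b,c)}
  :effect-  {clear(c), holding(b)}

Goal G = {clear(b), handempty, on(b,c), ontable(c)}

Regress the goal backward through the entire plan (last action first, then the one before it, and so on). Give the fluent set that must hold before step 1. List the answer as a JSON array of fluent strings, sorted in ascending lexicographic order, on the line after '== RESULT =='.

Work backward from the goal:
  through step 3 (stack(b,c)): drop {clear(b), handempty, on(b,c)}, keep {ontable(c)}, require {clear(c), holding(b)}
    → {clear(c), holding(b), ontable(c)}
  through step 2 (unstack(b,e)): drop {holding(b)}, keep {clear(c), ontable(c)}, require {clear(b), handempty, on(b,e)}
    → {clear(b), clear(c), handempty, on(b,e), ontable(c)}
  through step 1 (putdown(e)): drop {handempty}, keep {clear(b), clear(c), on(b,e), ontable(c)}, require {holding(e)}
    → {clear(b), clear(c), holding(e), on(b,e), ontable(c)}

== RESULT ==
["clear(b)", "clear(c)", "holding(e)", "on(b,e)", "ontable(c)"]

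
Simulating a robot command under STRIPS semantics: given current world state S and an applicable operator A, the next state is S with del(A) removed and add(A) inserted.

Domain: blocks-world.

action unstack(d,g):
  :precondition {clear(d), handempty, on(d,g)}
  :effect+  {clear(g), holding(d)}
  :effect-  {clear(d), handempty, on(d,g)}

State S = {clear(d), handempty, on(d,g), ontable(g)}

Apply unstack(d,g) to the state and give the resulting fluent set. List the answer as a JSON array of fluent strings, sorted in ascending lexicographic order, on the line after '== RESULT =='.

Progress:
  pre ⊆ S: {clear(d), handempty, on(d,g)} ⊆ S  — applicable
  S \ del = {ontable(g)}
  ∪ add   = {clear(g), holding(d), ontable(g)}

== RESULT ==
["clear(g)", "holding(d)", "ontable(g)"]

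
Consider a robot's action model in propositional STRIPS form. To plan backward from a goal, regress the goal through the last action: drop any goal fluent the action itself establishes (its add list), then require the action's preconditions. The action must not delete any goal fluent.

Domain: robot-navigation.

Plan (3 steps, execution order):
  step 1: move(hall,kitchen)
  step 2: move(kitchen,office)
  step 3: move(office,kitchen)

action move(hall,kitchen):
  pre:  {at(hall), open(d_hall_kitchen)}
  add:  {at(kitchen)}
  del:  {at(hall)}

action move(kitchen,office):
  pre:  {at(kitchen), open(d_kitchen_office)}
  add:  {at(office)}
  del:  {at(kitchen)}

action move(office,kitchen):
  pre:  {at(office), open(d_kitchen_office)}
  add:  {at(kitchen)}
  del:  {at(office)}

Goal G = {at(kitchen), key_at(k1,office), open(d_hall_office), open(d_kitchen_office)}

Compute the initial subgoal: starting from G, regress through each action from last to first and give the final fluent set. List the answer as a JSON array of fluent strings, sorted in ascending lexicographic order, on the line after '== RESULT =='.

Work backward from the goal:
  through step 3 (move(office,kitchen)): drop {at(kitchen)}, keep {key_at(k1,office), open(d_hall_office), open(d_kitchen_office)}, require {at(office), open(d_kitchen_office)}
    → {at(office), key_at(k1,office), open(d_hall_office), open(d_kitchen_office)}
  through step 2 (move(kitchen,office)): drop {at(office)}, keep {key_at(k1,office), open(d_hall_office), open(d_kitchen_office)}, require {at(kitchen), open(d_kitchen_office)}
    → {at(kitchen), key_at(k1,office), open(d_hall_office), open(d_kitchen_office)}
  through step 1 (move(hall,kitchen)): drop {at(kitchen)}, keep {key_at(k1,office), open(d_hall_office), open(d_kitchen_office)}, require {at(hall), open(d_hall_kitchen)}
    → {at(hall), key_at(k1,office), open(d_hall_kitchen), open(d_hall_office), open(d_kitchen_office)}

== RESULT ==
["at(hall)", "key_at(k1,office)", "open(d_hall_kitchen)", "open(d_hall_office)", "open(d_kitchen_office)"]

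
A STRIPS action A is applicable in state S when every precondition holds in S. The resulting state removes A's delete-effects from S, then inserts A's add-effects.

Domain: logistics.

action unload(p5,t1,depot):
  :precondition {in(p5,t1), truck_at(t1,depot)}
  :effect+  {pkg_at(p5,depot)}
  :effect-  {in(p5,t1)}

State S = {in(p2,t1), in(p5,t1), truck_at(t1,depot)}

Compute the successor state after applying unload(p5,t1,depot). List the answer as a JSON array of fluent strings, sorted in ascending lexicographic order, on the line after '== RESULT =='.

Progress:
  pre ⊆ S: {in(p5,t1), truck_at(t1,depot)} ⊆ S  — applicable
  S \ del = {in(p2,t1), truck_at(t1,depot)}
  ∪ add   = {in(p2,t1), pkg_at(p5,depot), truck_at(t1,depot)}

== RESULT ==
["in(p2,t1)", "pkg_at(p5,depot)", "truck_at(t1,depot)"]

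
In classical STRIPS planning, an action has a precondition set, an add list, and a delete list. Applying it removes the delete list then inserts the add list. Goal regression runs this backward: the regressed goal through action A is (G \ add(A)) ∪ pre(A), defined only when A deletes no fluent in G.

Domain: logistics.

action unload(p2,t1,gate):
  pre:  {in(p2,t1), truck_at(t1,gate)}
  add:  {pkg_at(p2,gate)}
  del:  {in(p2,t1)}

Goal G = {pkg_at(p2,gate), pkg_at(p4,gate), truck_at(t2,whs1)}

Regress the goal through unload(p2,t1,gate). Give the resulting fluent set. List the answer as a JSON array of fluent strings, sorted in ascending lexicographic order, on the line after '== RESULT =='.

Regress:
  G ∩ del = {}  (empty — regression defined)
  G \ add = {pkg_at(p2,gate), pkg_at(p4,gate), truck_at(t2,whs1)} \ {pkg_at(p2,gate)} = {pkg_at(p4,gate), truck_at(t2,whs1)}
  ∪ pre   = {pkg_at(p4,gate), truck_at(t2,whs1)} ∪ {in(p2,t1), truck_at(t1,gate)}
          = {in(p2,t1), pkg_at(p4,gate), truck_at(t1,gate), truck_at(t2,whs1)}

== RESULT ==
["in(p2,t1)", "pkg_at(p4,gate)", "truck_at(t1,gate)", "truck_at(t2,whs1)"]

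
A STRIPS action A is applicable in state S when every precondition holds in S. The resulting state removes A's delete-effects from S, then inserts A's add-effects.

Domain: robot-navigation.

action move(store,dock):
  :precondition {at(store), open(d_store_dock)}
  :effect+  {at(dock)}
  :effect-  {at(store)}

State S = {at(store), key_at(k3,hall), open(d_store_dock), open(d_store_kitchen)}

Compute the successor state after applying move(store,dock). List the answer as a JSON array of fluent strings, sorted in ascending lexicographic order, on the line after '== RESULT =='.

Compute (S \ del) ∪ add:
  pre ⊆ S: {at(store), open(d_store_dock)} ⊆ S  — applicable
  S \ del = {key_at(k3,hall), open(d_store_dock), open(d_store_kitchen)}
  ∪ add   = {at(dock), key_at(k3,hall), open(d_store_dock), open(d_store_kitchen)}

== RESULT ==
["at(dock)", "key_at(k3,hall)", "open(d_store_dock)", "open(d_store_kitchen)"]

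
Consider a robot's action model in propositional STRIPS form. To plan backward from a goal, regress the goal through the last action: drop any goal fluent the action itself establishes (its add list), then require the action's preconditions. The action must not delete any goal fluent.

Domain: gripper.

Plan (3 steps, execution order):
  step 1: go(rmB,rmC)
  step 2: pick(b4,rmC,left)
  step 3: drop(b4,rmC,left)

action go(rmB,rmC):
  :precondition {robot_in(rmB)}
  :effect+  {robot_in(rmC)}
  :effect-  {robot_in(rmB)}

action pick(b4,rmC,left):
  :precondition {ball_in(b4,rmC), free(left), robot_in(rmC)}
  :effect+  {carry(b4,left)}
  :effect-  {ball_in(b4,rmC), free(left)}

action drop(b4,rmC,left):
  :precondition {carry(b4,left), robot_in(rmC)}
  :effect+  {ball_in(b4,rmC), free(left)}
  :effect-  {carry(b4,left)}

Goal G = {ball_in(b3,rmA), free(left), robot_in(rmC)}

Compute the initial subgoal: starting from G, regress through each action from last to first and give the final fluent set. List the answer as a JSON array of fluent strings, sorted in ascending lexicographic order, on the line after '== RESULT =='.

Work backward from the goal:
  through step 3 (drop(b4,rmC,left)): drop {free(left)}, keep {ball_in(b3,rmA), robot_in(rmC)}, require {carry(b4,left), robot_in(rmC)}
    → {ball_in(b3,rmA), carry(b4,left), robot_in(rmC)}
  through step 2 (pick(b4,rmC,left)): drop {carry(b4,left)}, keep {ball_in(b3,rmA), robot_in(rmC)}, require {ball_in(b4,rmC), free(left), robot_in(rmC)}
    → {ball_in(b3,rmA), ball_in(b4,rmC), free(left), robot_in(rmC)}
  through step 1 (go(rmB,rmC)): drop {robot_in(rmC)}, keep {ball_in(b3,rmA), ball_in(b4,rmC), free(left)}, require {robot_in(rmB)}
    → {ball_in(b3,rmA), ball_in(b4,rmC), free(left), robot_in(rmB)}

== RESULT ==
["ball_in(b3,rmA)", "ball_in(b4,rmC)", "free(left)", "robot_in(rmB)"]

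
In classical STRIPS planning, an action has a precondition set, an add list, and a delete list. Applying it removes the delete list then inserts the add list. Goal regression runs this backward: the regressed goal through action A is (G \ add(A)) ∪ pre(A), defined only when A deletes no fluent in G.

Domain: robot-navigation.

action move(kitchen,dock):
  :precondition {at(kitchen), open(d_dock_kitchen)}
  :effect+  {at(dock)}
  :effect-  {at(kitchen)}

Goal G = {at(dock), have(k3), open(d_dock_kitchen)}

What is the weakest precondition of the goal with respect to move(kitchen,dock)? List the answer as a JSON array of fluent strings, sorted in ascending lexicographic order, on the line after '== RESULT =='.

Compute (G \ add) ∪ pre:
  G ∩ del = {}  (empty — regression defined)
  G \ add = {at(dock), have(k3), open(d_dock_kitchen)} \ {at(dock)} = {have(k3), open(d_dock_kitchen)}
  ∪ pre   = {have(k3), open(d_dock_kitchen)} ∪ {at(kitchen), open(d_dock_kitchen)}
          = {at(kitchen), have(k3), open(d_dock_kitchen)}

== RESULT ==
["at(kitchen)", "have(k3)", "open(d_dock_kitchen)"]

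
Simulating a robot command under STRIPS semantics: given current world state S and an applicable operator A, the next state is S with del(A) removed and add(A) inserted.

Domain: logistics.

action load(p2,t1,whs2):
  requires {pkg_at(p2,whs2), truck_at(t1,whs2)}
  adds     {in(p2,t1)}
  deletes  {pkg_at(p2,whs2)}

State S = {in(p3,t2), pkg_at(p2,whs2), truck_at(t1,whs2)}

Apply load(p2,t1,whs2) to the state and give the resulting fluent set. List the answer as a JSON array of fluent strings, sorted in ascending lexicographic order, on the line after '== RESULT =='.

Progress:
  pre ⊆ S: {pkg_at(p2,whs2), truck_at(t1,whs2)} ⊆ S  — applicable
  S \ del = {in(p3,t2), truck_at(t1,whs2)}
  ∪ add   = {in(p2,t1), in(p3,t2), truck_at(t1,whs2)}

== RESULT ==
["in(p2,t1)", "in(p3,t2)", "truck_at(t1,whs2)"]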